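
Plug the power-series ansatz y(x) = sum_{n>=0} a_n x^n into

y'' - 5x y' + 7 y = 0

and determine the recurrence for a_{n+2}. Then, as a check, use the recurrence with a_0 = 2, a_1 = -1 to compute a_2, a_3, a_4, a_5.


Substitute y = sum_n a_n x^n.
y''(x) has coefficient (n+2)(n+1) a_{n+2} at x^n;
-5 x y'(x) has coefficient -5 n a_n at x^n (shift);
7 y(x) has coefficient 7 a_n at x^n.
Matching x^n: (n+2)(n+1) a_{n+2} + (-5n + 7) a_n = 0.
Thus a_{n+2} = (5n - 7) / ((n+1)(n+2)) * a_n.

Check with a_0 = 2, a_1 = -1 (apply the recurrence for n = 0, 1, 2, 3): a_0 = 2, a_1 = -1, a_2 = -7, a_3 = 1/3, a_4 = -7/4, a_5 = 2/15.

a_(n+2) = (5n - 7) / ((n+1)(n+2)) * a_n; check: a_0 = 2, a_1 = -1, a_2 = -7, a_3 = 1/3, a_4 = -7/4, a_5 = 2/15


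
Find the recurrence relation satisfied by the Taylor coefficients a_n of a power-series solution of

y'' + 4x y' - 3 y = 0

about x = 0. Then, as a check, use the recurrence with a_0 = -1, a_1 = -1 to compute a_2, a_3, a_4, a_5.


Substitute y = sum_n a_n x^n.
y''(x) has coefficient (n+2)(n+1) a_{n+2} at x^n;
4 x y'(x) has coefficient 4 n a_n at x^n (shift);
-3 y(x) has coefficient -3 a_n at x^n.
Matching x^n: (n+2)(n+1) a_{n+2} + (4n - 3) a_n = 0.
Thus a_{n+2} = (-4n + 3) / ((n+1)(n+2)) * a_n.

Check with a_0 = -1, a_1 = -1 (apply the recurrence for n = 0, 1, 2, 3): a_0 = -1, a_1 = -1, a_2 = -3/2, a_3 = 1/6, a_4 = 5/8, a_5 = -3/40.

a_(n+2) = (-4n + 3) / ((n+1)(n+2)) * a_n; check: a_0 = -1, a_1 = -1, a_2 = -3/2, a_3 = 1/6, a_4 = 5/8, a_5 = -3/40


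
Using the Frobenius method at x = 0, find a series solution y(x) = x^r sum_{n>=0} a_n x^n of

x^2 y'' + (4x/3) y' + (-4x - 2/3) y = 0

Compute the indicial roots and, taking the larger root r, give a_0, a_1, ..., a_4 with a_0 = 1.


Write in Frobenius form y'' + (p(x)/x) y' + (q(x)/x^2) y = 0:
  p(x) = 4/3,  q(x) = -4x - 2/3.
Indicial equation: r(r-1) + (4/3) r + (-2/3) = 0 -> roots r_1 = 2/3, r_2 = -1.
Take r = r_1 = 2/3. Let y(x) = x^r sum_{n>=0} a_n x^n with a_0 = 1.
Substitute y = x^r sum a_n x^n and match x^{r+n}. The recurrence is
  D(n) a_n - 4 a_{n-1} = 0,  where D(n) = (r+n)(r+n-1) + (4/3)(r+n) + (-2/3).
  a_n = 4 / D(n) * a_{n-1}.
Since the indicial polynomial factors as (r - r_1)(r - r_2), D(n) = (r_1 + n - r_1)(r_1 + n - r_2) = n(n + 5/3).
Evaluating step by step (a_0 = 1):
  n = 1: D(1) = 1(1 + 5/3) = 8/3; numerator = 4(1) = 4; a_1 = (4)/(8/3) = 3/2
  n = 2: D(2) = 2(2 + 5/3) = 22/3; numerator = 4(3/2) = 6; a_2 = (6)/(22/3) = 9/11
  n = 3: D(3) = 3(3 + 5/3) = 14; numerator = 4(9/11) = 36/11; a_3 = (36/11)/(14) = 18/77
  n = 4: D(4) = 4(4 + 5/3) = 68/3; numerator = 4(18/77) = 72/77; a_4 = (72/77)/(68/3) = 54/1309

r = 2/3; a_0 = 1; a_1 = 3/2; a_2 = 9/11; a_3 = 18/77; a_4 = 54/1309


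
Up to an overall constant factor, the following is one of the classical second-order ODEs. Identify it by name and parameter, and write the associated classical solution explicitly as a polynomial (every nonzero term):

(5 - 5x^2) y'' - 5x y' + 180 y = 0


All three coefficients share the factor 5; dividing through by 5 gives  (1 - x^2) y'' - x y' + 36 y = 0.
This matches the Chebyshev equation (1 - x^2) y'' - x y' + n^2 y = 0 (note the -x y' term, not -2x y') with n^2 = 36, so n = 6; the polynomial solution is T_6(x).
With y = sum_k a_k x^k, matching x^k gives (k+2)(k+1) a_{k+2} = (k^2 - n^2) a_k = (k - 6)(k + 6) a_k. The right side vanishes at k = 6, so the series with the parity of 6 terminates at degree 6.
Standard normalization: leading coefficient of T_n is 2^(n-1), so a_6 = 2^5 = 32. Work downward with a_k = (k+1)(k+2) a_{k+2} / ((k - 6)(k + 6)):
  a_4 = (5)(6)(32) / ((4 - 6)(4 + 6)) = 960/(-20) = -48
  a_2 = (3)(4)(-48) / ((2 - 6)(2 + 6)) = -576/(-32) = 18
  a_0 = (1)(2)(18) / ((0 - 6)(0 + 6)) = 36/(-36) = -1
Hence T_6(x) = 32 x^6 - 48 x^4 + 18 x^2 - 1.

T_6(x); series = 32 x^6 - 48 x^4 + 18 x^2 - 1


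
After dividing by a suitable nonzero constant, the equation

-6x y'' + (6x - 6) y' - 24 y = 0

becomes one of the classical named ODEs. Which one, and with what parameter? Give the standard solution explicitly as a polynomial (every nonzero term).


All three coefficients share the factor -6; dividing through by -6 gives  x y'' + (1 - x) y' + 4 y = 0.
This matches the Laguerre equation x y'' + (1 - x) y' + n y = 0 with n = 4; the polynomial solution is L_4(x).
With y = sum_k a_k x^k, matching x^k gives (k+1)k a_{k+1} + (k+1) a_{k+1} - k a_k + n a_k = 0, i.e. (k+1)^2 a_{k+1} = (k - n) a_k = (k - 4) a_k. The right side vanishes at k = 4, so the series terminates at degree 4.
Standard normalization L_n(0) = 1 gives a_0 = 1. Work upward with a_{k+1} = (k - 4) a_k / (k+1)^2:
  a_1 = (0 - 4)(1) / 1^2 = -4/1 = -4
  a_2 = (1 - 4)(-4) / 2^2 = 12/4 = 3
  a_3 = (2 - 4)(3) / 3^2 = -6/9 = -2/3
  a_4 = (3 - 4)(-2/3) / 4^2 = (2/3)/16 = 1/24
Hence L_4(x) = x^4/24 - 2 x^3/3 + 3 x^2 - 4 x + 1.

L_4(x); series = x^4/24 - 2 x^3/3 + 3 x^2 - 4 x + 1


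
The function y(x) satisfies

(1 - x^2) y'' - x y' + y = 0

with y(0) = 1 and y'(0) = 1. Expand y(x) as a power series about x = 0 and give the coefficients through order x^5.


Ansatz: y(x) = sum_{n>=0} a_n x^n, so y'(x) = sum_{n>=1} n a_n x^(n-1) and y''(x) = sum_{n>=2} n(n-1) a_n x^(n-2).
Substitute into P(x) y'' + Q(x) y' + R(x) y = 0 with P(x) = 1 - x^2, Q(x) = -x, R(x) = 1, and match powers of x.
Initial conditions: a_0 = 1, a_1 = 1.
Setting the coefficient of each power of x to zero and solving order by order (substituting the coefficients already found):
  x^0: 2 a_2 + a_0 = 0  ->  2 a_2 = -a_0 = -1  ->  a_2 = -1/2
  x^1: 6 a_3 = 0  ->  a_3 = 0
  x^2: 12 a_4 - 3 a_2 = 0  ->  12 a_4 = 3 a_2 = -3/2  ->  a_4 = -1/8
  x^3: 20 a_5 - 8 a_3 = 0  ->  20 a_5 = 8 a_3 = 0  ->  a_5 = 0
Truncated series: y(x) = 1 + x - (1/2) x^2 - (1/8) x^4 + O(x^6).

a_0 = 1; a_1 = 1; a_2 = -1/2; a_3 = 0; a_4 = -1/8; a_5 = 0


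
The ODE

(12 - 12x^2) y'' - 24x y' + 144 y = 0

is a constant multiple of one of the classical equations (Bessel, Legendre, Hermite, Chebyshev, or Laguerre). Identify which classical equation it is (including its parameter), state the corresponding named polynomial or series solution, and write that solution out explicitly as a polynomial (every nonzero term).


All three coefficients share the factor 12; dividing through by 12 gives  (1 - x^2) y'' - 2x y' + 12 y = 0.
This matches the Legendre equation (1 - x^2) y'' - 2x y' + n(n+1) y = 0 (note the -2x y' term) with n(n+1) = 12, so n = 3; the polynomial solution is P_3(x).
With y = sum_k a_k x^k, matching x^k gives (k+2)(k+1) a_{k+2} = [k(k+1) - n(n+1)] a_k = (k - 3)(k + 4) a_k. The right side vanishes at k = 3, so the series with the parity of 3 terminates at degree 3.
Standard normalization (P_n(1) = 1): leading coefficient (2n)!/(2^n (n!)^2) = 720/(8*36) = 5/2, so a_3 = 5/2. Work downward with a_k = (k+1)(k+2) a_{k+2} / ((k - 3)(k + 4)):
  a_1 = (2)(3)(5/2) / ((1 - 3)(1 + 4)) = 15/(-10) = -3/2
Hence P_3(x) = 5 x^3/2 - 3 x/2.

P_3(x); series = 5 x^3/2 - 3 x/2


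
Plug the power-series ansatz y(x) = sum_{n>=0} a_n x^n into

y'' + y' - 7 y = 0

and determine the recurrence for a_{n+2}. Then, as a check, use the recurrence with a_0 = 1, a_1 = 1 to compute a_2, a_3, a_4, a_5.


Substitute y = sum_n a_n x^n.
y''(x) has coefficient (n+2)(n+1) a_{n+2} at x^n;
y'(x) has coefficient (n+1) a_{n+1} at x^n;
-7 y(x) has coefficient -7 a_n at x^n.
Matching x^n: (n+2)(n+1) a_{n+2} + (n+1) a_{n+1} - 7 a_n = 0.
Thus a_{n+2} = [-(n+1) a_{n+1} + 7 a_n] / ((n+1)(n+2)).

Check with a_0 = 1, a_1 = 1 (apply the recurrence for n = 0, 1, 2, 3): a_0 = 1, a_1 = 1, a_2 = 3, a_3 = 1/6, a_4 = 41/24, a_5 = -17/60.

a_(n+2) = [-(n+1) a_(n+1) + 7 a_n] / ((n+1)(n+2)); check: a_0 = 1, a_1 = 1, a_2 = 3, a_3 = 1/6, a_4 = 41/24, a_5 = -17/60


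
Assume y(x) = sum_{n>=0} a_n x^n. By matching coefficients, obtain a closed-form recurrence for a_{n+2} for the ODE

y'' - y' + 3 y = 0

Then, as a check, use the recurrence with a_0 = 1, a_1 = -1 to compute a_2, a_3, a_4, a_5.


Substitute y = sum_n a_n x^n.
y''(x) has coefficient (n+2)(n+1) a_{n+2} at x^n;
-y'(x) has coefficient -(n+1) a_{n+1} at x^n;
3 y(x) has coefficient 3 a_n at x^n.
Matching x^n: (n+2)(n+1) a_{n+2} - (n+1) a_{n+1} + 3 a_n = 0.
Thus a_{n+2} = [(n+1) a_{n+1} - 3 a_n] / ((n+1)(n+2)).

Check with a_0 = 1, a_1 = -1 (apply the recurrence for n = 0, 1, 2, 3): a_0 = 1, a_1 = -1, a_2 = -2, a_3 = -1/6, a_4 = 11/24, a_5 = 7/60.

a_(n+2) = [(n+1) a_(n+1) - 3 a_n] / ((n+1)(n+2)); check: a_0 = 1, a_1 = -1, a_2 = -2, a_3 = -1/6, a_4 = 11/24, a_5 = 7/60


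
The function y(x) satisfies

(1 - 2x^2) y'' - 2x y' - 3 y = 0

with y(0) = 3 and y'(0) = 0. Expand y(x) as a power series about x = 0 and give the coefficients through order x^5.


Ansatz: y(x) = sum_{n>=0} a_n x^n, so y'(x) = sum_{n>=1} n a_n x^(n-1) and y''(x) = sum_{n>=2} n(n-1) a_n x^(n-2).
Substitute into P(x) y'' + Q(x) y' + R(x) y = 0 with P(x) = 1 - 2x^2, Q(x) = -2x, R(x) = -3, and match powers of x.
Initial conditions: a_0 = 3, a_1 = 0.
Setting the coefficient of each power of x to zero and solving order by order (substituting the coefficients already found):
  x^0: 2 a_2 - 3 a_0 = 0  ->  2 a_2 = 3 a_0 = 9  ->  a_2 = 9/2
  x^1: 6 a_3 - 5 a_1 = 0  ->  6 a_3 = 5 a_1 = 0  ->  a_3 = 0
  x^2: 12 a_4 - 11 a_2 = 0  ->  12 a_4 = 11 a_2 = 99/2  ->  a_4 = 33/8
  x^3: 20 a_5 - 21 a_3 = 0  ->  20 a_5 = 21 a_3 = 0  ->  a_5 = 0
Truncated series: y(x) = 3 + (9/2) x^2 + (33/8) x^4 + O(x^6).

a_0 = 3; a_1 = 0; a_2 = 9/2; a_3 = 0; a_4 = 33/8; a_5 = 0


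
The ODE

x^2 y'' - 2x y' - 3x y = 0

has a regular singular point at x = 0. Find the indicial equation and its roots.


Divide by x^2 to reach normal form y'' + P_1(x) y' + P_2(x) y = 0 with P_1(x) = -2/x and P_2(x) = -3/x.
x = 0 is a singular point because the y'-coefficient -2/x has a pole at x = 0 and the y-coefficient -3/x has a pole at x = 0.
It is a regular singular point because x P_1(x) = p(x) = -2 and x^2 P_2(x) = q(x) = -3x are polynomials, hence analytic at x = 0.
p(0) = -2,  q(0) = 0.
Indicial equation: r(r-1) + p(0) r + q(0) = 0, i.e. r^2 + (p(0) - 1) r + q(0) = 0, i.e. r^2 - 3 r = 0.
Discriminant: (-3)^2 - 4(0) = 9, so r = (3 ± 3)/2.
Solving: r_1 = 3, r_2 = 0.

indicial: r^2 - 3 r = 0; roots r_1 = 3, r_2 = 0


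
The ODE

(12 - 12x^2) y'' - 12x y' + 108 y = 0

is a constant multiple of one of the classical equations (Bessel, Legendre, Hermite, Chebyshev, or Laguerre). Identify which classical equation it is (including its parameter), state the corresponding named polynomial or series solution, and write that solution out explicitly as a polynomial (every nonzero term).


All three coefficients share the factor 12; dividing through by 12 gives  (1 - x^2) y'' - x y' + 9 y = 0.
This matches the Chebyshev equation (1 - x^2) y'' - x y' + n^2 y = 0 (note the -x y' term, not -2x y') with n^2 = 9, so n = 3; the polynomial solution is T_3(x).
With y = sum_k a_k x^k, matching x^k gives (k+2)(k+1) a_{k+2} = (k^2 - n^2) a_k = (k - 3)(k + 3) a_k. The right side vanishes at k = 3, so the series with the parity of 3 terminates at degree 3.
Standard normalization: leading coefficient of T_n is 2^(n-1), so a_3 = 2^2 = 4. Work downward with a_k = (k+1)(k+2) a_{k+2} / ((k - 3)(k + 3)):
  a_1 = (2)(3)(4) / ((1 - 3)(1 + 3)) = 24/(-8) = -3
Hence T_3(x) = 4 x^3 - 3 x.

T_3(x); series = 4 x^3 - 3 x


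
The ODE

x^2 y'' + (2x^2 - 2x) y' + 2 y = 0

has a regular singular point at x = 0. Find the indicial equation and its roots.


Divide by x^2 to reach normal form y'' + P_1(x) y' + P_2(x) y = 0 with P_1(x) = 2 - 2/x and P_2(x) = 2/x^2.
x = 0 is a singular point because the y'-coefficient 2 - 2/x has a pole at x = 0 and the y-coefficient 2/x^2 has a pole at x = 0.
It is a regular singular point because x P_1(x) = p(x) = 2x - 2 and x^2 P_2(x) = q(x) = 2 are polynomials, hence analytic at x = 0.
p(0) = -2,  q(0) = 2.
Indicial equation: r(r-1) + p(0) r + q(0) = 0, i.e. r^2 + (p(0) - 1) r + q(0) = 0, i.e. r^2 - 3 r + 2 = 0.
Discriminant: (-3)^2 - 4(2) = 1, so r = (3 ± 1)/2.
Solving: r_1 = 2, r_2 = 1.

indicial: r^2 - 3 r + 2 = 0; roots r_1 = 2, r_2 = 1


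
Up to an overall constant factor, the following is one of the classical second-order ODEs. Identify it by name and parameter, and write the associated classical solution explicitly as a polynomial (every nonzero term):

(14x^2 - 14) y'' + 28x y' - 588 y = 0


All three coefficients share the factor -14; dividing through by -14 gives  (1 - x^2) y'' - 2x y' + 42 y = 0.
This matches the Legendre equation (1 - x^2) y'' - 2x y' + n(n+1) y = 0 (note the -2x y' term) with n(n+1) = 42, so n = 6; the polynomial solution is P_6(x).
With y = sum_k a_k x^k, matching x^k gives (k+2)(k+1) a_{k+2} = [k(k+1) - n(n+1)] a_k = (k - 6)(k + 7) a_k. The right side vanishes at k = 6, so the series with the parity of 6 terminates at degree 6.
Standard normalization (P_n(1) = 1): leading coefficient (2n)!/(2^n (n!)^2) = 479001600/(64*518400) = 231/16, so a_6 = 231/16. Work downward with a_k = (k+1)(k+2) a_{k+2} / ((k - 6)(k + 7)):
  a_4 = (5)(6)(231/16) / ((4 - 6)(4 + 7)) = (3465/8)/(-22) = -315/16
  a_2 = (3)(4)(-315/16) / ((2 - 6)(2 + 7)) = (-945/4)/(-36) = 105/16
  a_0 = (1)(2)(105/16) / ((0 - 6)(0 + 7)) = (105/8)/(-42) = -5/16
Hence P_6(x) = 231 x^6/16 - 315 x^4/16 + 105 x^2/16 - 5/16.

P_6(x); series = 231 x^6/16 - 315 x^4/16 + 105 x^2/16 - 5/16


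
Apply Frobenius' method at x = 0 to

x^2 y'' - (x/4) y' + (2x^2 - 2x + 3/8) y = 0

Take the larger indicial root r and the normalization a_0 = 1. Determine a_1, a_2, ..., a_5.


Write in Frobenius form y'' + (p(x)/x) y' + (q(x)/x^2) y = 0:
  p(x) = -1/4,  q(x) = 2x^2 - 2x + 3/8.
Indicial equation: r(r-1) + (-1/4) r + (3/8) = 0 -> roots r_1 = 3/4, r_2 = 1/2.
Take r = r_1 = 3/4. Let y(x) = x^r sum_{n>=0} a_n x^n with a_0 = 1.
Substitute y = x^r sum a_n x^n and match x^{r+n}. The recurrence is
  D(n) a_n - 2 a_{n-1} + 2 a_{n-2} = 0,  where D(n) = (r+n)(r+n-1) + (-1/4)(r+n) + (3/8).
  a_n = [2 a_{n-1} - 2 a_{n-2}] / D(n).
Since the indicial polynomial factors as (r - r_1)(r - r_2), D(n) = (r_1 + n - r_1)(r_1 + n - r_2) = n(n + 1/4).
Evaluating step by step (a_0 = 1):
  n = 1: D(1) = 1(1 + 1/4) = 5/4; numerator = 2(1) = 2; a_1 = (2)/(5/4) = 8/5
  n = 2: D(2) = 2(2 + 1/4) = 9/2; numerator = 2(8/5) - 2(1) = 6/5; a_2 = (6/5)/(9/2) = 4/15
  n = 3: D(3) = 3(3 + 1/4) = 39/4; numerator = 2(4/15) - 2(8/5) = -8/3; a_3 = (-8/3)/(39/4) = -32/117
  n = 4: D(4) = 4(4 + 1/4) = 17; numerator = 2(-32/117) - 2(4/15) = -632/585; a_4 = (-632/585)/(17) = -632/9945
  n = 5: D(5) = 5(5 + 1/4) = 105/4; numerator = 2(-632/9945) - 2(-32/117) = 464/1105; a_5 = (464/1105)/(105/4) = 1856/116025

r = 3/4; a_0 = 1; a_1 = 8/5; a_2 = 4/15; a_3 = -32/117; a_4 = -632/9945; a_5 = 1856/116025


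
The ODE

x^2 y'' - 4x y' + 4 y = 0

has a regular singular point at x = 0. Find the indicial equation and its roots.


Divide by x^2 to reach normal form y'' + P_1(x) y' + P_2(x) y = 0 with P_1(x) = -4/x and P_2(x) = 4/x^2.
x = 0 is a singular point because the y'-coefficient -4/x has a pole at x = 0 and the y-coefficient 4/x^2 has a pole at x = 0.
It is a regular singular point because x P_1(x) = p(x) = -4 and x^2 P_2(x) = q(x) = 4 are polynomials, hence analytic at x = 0.
p(0) = -4,  q(0) = 4.
Indicial equation: r(r-1) + p(0) r + q(0) = 0, i.e. r^2 + (p(0) - 1) r + q(0) = 0, i.e. r^2 - 5 r + 4 = 0.
Discriminant: (-5)^2 - 4(4) = 9, so r = (5 ± 3)/2.
Solving: r_1 = 4, r_2 = 1.

indicial: r^2 - 5 r + 4 = 0; roots r_1 = 4, r_2 = 1


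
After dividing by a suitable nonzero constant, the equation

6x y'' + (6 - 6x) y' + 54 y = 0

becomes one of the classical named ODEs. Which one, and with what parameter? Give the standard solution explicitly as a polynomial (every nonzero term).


All three coefficients share the factor 6; dividing through by 6 gives  x y'' + (1 - x) y' + 9 y = 0.
This matches the Laguerre equation x y'' + (1 - x) y' + n y = 0 with n = 9; the polynomial solution is L_9(x).
With y = sum_k a_k x^k, matching x^k gives (k+1)k a_{k+1} + (k+1) a_{k+1} - k a_k + n a_k = 0, i.e. (k+1)^2 a_{k+1} = (k - n) a_k = (k - 9) a_k. The right side vanishes at k = 9, so the series terminates at degree 9.
Standard normalization L_n(0) = 1 gives a_0 = 1. Work upward with a_{k+1} = (k - 9) a_k / (k+1)^2:
  a_1 = (0 - 9)(1) / 1^2 = -9/1 = -9
  a_2 = (1 - 9)(-9) / 2^2 = 72/4 = 18
  a_3 = (2 - 9)(18) / 3^2 = -126/9 = -14
  a_4 = (3 - 9)(-14) / 4^2 = 84/16 = 21/4
  a_5 = (4 - 9)(21/4) / 5^2 = (-105/4)/25 = -21/20
  a_6 = (5 - 9)(-21/20) / 6^2 = (21/5)/36 = 7/60
  a_7 = (6 - 9)(7/60) / 7^2 = (-7/20)/49 = -1/140
  a_8 = (7 - 9)(-1/140) / 8^2 = (1/70)/64 = 1/4480
  a_9 = (8 - 9)(1/4480) / 9^2 = (-1/4480)/81 = -1/362880
Hence L_9(x) = -x^9/362880 + x^8/4480 - x^7/140 + 7 x^6/60 - 21 x^5/20 + 21 x^4/4 - 14 x^3 + 18 x^2 - 9 x + 1.

L_9(x); series = -x^9/362880 + x^8/4480 - x^7/140 + 7 x^6/60 - 21 x^5/20 + 21 x^4/4 - 14 x^3 + 18 x^2 - 9 x + 1


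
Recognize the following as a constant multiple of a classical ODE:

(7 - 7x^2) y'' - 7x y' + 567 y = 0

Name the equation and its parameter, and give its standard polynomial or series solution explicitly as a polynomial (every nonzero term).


All three coefficients share the factor 7; dividing through by 7 gives  (1 - x^2) y'' - x y' + 81 y = 0.
This matches the Chebyshev equation (1 - x^2) y'' - x y' + n^2 y = 0 (note the -x y' term, not -2x y') with n^2 = 81, so n = 9; the polynomial solution is T_9(x).
With y = sum_k a_k x^k, matching x^k gives (k+2)(k+1) a_{k+2} = (k^2 - n^2) a_k = (k - 9)(k + 9) a_k. The right side vanishes at k = 9, so the series with the parity of 9 terminates at degree 9.
Standard normalization: leading coefficient of T_n is 2^(n-1), so a_9 = 2^8 = 256. Work downward with a_k = (k+1)(k+2) a_{k+2} / ((k - 9)(k + 9)):
  a_7 = (8)(9)(256) / ((7 - 9)(7 + 9)) = 18432/(-32) = -576
  a_5 = (6)(7)(-576) / ((5 - 9)(5 + 9)) = -24192/(-56) = 432
  a_3 = (4)(5)(432) / ((3 - 9)(3 + 9)) = 8640/(-72) = -120
  a_1 = (2)(3)(-120) / ((1 - 9)(1 + 9)) = -720/(-80) = 9
Hence T_9(x) = 256 x^9 - 576 x^7 + 432 x^5 - 120 x^3 + 9 x.

T_9(x); series = 256 x^9 - 576 x^7 + 432 x^5 - 120 x^3 + 9 x


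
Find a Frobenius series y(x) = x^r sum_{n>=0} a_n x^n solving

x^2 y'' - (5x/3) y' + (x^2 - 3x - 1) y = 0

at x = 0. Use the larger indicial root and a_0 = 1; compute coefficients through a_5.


Write in Frobenius form y'' + (p(x)/x) y' + (q(x)/x^2) y = 0:
  p(x) = -5/3,  q(x) = x^2 - 3x - 1.
Indicial equation: r(r-1) + (-5/3) r + (-1) = 0 -> roots r_1 = 3, r_2 = -1/3.
Take r = r_1 = 3. Let y(x) = x^r sum_{n>=0} a_n x^n with a_0 = 1.
Substitute y = x^r sum a_n x^n and match x^{r+n}. The recurrence is
  D(n) a_n - 3 a_{n-1} + 1 a_{n-2} = 0,  where D(n) = (r+n)(r+n-1) + (-5/3)(r+n) + (-1).
  a_n = [3 a_{n-1} - 1 a_{n-2}] / D(n).
Since the indicial polynomial factors as (r - r_1)(r - r_2), D(n) = (r_1 + n - r_1)(r_1 + n - r_2) = n(n + 10/3).
Evaluating step by step (a_0 = 1):
  n = 1: D(1) = 1(1 + 10/3) = 13/3; numerator = 3(1) = 3; a_1 = (3)/(13/3) = 9/13
  n = 2: D(2) = 2(2 + 10/3) = 32/3; numerator = 3(9/13) - 1(1) = 14/13; a_2 = (14/13)/(32/3) = 21/208
  n = 3: D(3) = 3(3 + 10/3) = 19; numerator = 3(21/208) - 1(9/13) = -81/208; a_3 = (-81/208)/(19) = -81/3952
  n = 4: D(4) = 4(4 + 10/3) = 88/3; numerator = 3(-81/3952) - 1(21/208) = -321/1976; a_4 = (-321/1976)/(88/3) = -963/173888
  n = 5: D(5) = 5(5 + 10/3) = 125/3; numerator = 3(-963/173888) - 1(-81/3952) = 675/173888; a_5 = (675/173888)/(125/3) = 81/869440

r = 3; a_0 = 1; a_1 = 9/13; a_2 = 21/208; a_3 = -81/3952; a_4 = -963/173888; a_5 = 81/869440


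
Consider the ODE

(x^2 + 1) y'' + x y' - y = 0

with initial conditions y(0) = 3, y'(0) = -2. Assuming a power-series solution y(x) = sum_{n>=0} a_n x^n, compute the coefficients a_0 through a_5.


Ansatz: y(x) = sum_{n>=0} a_n x^n, so y'(x) = sum_{n>=1} n a_n x^(n-1) and y''(x) = sum_{n>=2} n(n-1) a_n x^(n-2).
Substitute into P(x) y'' + Q(x) y' + R(x) y = 0 with P(x) = x^2 + 1, Q(x) = x, R(x) = -1, and match powers of x.
Initial conditions: a_0 = 3, a_1 = -2.
Setting the coefficient of each power of x to zero and solving order by order (substituting the coefficients already found):
  x^0: 2 a_2 - a_0 = 0  ->  2 a_2 = a_0 = 3  ->  a_2 = 3/2
  x^1: 6 a_3 = 0  ->  a_3 = 0
  x^2: 12 a_4 + 3 a_2 = 0  ->  12 a_4 = -3 a_2 = -9/2  ->  a_4 = -3/8
  x^3: 20 a_5 + 8 a_3 = 0  ->  20 a_5 = -8 a_3 = 0  ->  a_5 = 0
Truncated series: y(x) = 3 - 2 x + (3/2) x^2 - (3/8) x^4 + O(x^6).

a_0 = 3; a_1 = -2; a_2 = 3/2; a_3 = 0; a_4 = -3/8; a_5 = 0


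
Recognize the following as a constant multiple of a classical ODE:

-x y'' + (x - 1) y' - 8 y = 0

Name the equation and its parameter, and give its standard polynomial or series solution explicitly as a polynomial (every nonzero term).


All three coefficients share the factor -1; dividing through by -1 gives  x y'' + (1 - x) y' + 8 y = 0.
This matches the Laguerre equation x y'' + (1 - x) y' + n y = 0 with n = 8; the polynomial solution is L_8(x).
With y = sum_k a_k x^k, matching x^k gives (k+1)k a_{k+1} + (k+1) a_{k+1} - k a_k + n a_k = 0, i.e. (k+1)^2 a_{k+1} = (k - n) a_k = (k - 8) a_k. The right side vanishes at k = 8, so the series terminates at degree 8.
Standard normalization L_n(0) = 1 gives a_0 = 1. Work upward with a_{k+1} = (k - 8) a_k / (k+1)^2:
  a_1 = (0 - 8)(1) / 1^2 = -8/1 = -8
  a_2 = (1 - 8)(-8) / 2^2 = 56/4 = 14
  a_3 = (2 - 8)(14) / 3^2 = -84/9 = -28/3
  a_4 = (3 - 8)(-28/3) / 4^2 = (140/3)/16 = 35/12
  a_5 = (4 - 8)(35/12) / 5^2 = (-35/3)/25 = -7/15
  a_6 = (5 - 8)(-7/15) / 6^2 = (7/5)/36 = 7/180
  a_7 = (6 - 8)(7/180) / 7^2 = (-7/90)/49 = -1/630
  a_8 = (7 - 8)(-1/630) / 8^2 = (1/630)/64 = 1/40320
Hence L_8(x) = x^8/40320 - x^7/630 + 7 x^6/180 - 7 x^5/15 + 35 x^4/12 - 28 x^3/3 + 14 x^2 - 8 x + 1.

L_8(x); series = x^8/40320 - x^7/630 + 7 x^6/180 - 7 x^5/15 + 35 x^4/12 - 28 x^3/3 + 14 x^2 - 8 x + 1


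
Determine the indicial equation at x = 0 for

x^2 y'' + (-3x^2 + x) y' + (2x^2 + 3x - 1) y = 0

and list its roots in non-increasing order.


Divide by x^2 to reach normal form y'' + P_1(x) y' + P_2(x) y = 0 with P_1(x) = -3 + 1/x and P_2(x) = 2 + 3/x - 1/x^2.
x = 0 is a singular point because the y'-coefficient -3 + 1/x has a pole at x = 0 and the y-coefficient 2 + 3/x - 1/x^2 has a pole at x = 0.
It is a regular singular point because x P_1(x) = p(x) = 1 - 3x and x^2 P_2(x) = q(x) = 2x^2 + 3x - 1 are polynomials, hence analytic at x = 0.
p(0) = 1,  q(0) = -1.
Indicial equation: r(r-1) + p(0) r + q(0) = 0, i.e. r^2 + (p(0) - 1) r + q(0) = 0, i.e. r^2 - 1 = 0.
Discriminant: (0)^2 - 4(-1) = 4, so r = (0 ± 2)/2.
Solving: r_1 = 1, r_2 = -1.

indicial: r^2 - 1 = 0; roots r_1 = 1, r_2 = -1


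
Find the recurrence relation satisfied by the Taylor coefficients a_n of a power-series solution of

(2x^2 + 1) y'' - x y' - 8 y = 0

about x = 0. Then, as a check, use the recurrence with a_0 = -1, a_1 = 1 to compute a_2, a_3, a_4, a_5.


Substitute y = sum_n a_n x^n.
(1 + 2 x^2) y'' contributes (n+2)(n+1) a_{n+2} + 2 n(n-1) a_n at x^n.
-x y'(x) contributes -n a_n at x^n.
-8 y(x) contributes -8 a_n at x^n.
Matching x^n: (n+2)(n+1) a_{n+2} + (2 n(n-1) - n - 8) a_n = 0.
Thus a_{n+2} = (-2 n(n-1) + n + 8) / ((n+1)(n+2)) * a_n.

Check with a_0 = -1, a_1 = 1 (apply the recurrence for n = 0, 1, 2, 3): a_0 = -1, a_1 = 1, a_2 = -4, a_3 = 3/2, a_4 = -2, a_5 = -3/40.

a_(n+2) = (-2 n(n-1) + n + 8) / ((n+1)(n+2)) * a_n; check: a_0 = -1, a_1 = 1, a_2 = -4, a_3 = 3/2, a_4 = -2, a_5 = -3/40


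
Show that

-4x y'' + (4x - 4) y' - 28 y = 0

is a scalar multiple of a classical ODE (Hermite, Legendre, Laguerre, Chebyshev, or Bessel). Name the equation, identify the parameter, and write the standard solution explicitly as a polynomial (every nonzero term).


All three coefficients share the factor -4; dividing through by -4 gives  x y'' + (1 - x) y' + 7 y = 0.
This matches the Laguerre equation x y'' + (1 - x) y' + n y = 0 with n = 7; the polynomial solution is L_7(x).
With y = sum_k a_k x^k, matching x^k gives (k+1)k a_{k+1} + (k+1) a_{k+1} - k a_k + n a_k = 0, i.e. (k+1)^2 a_{k+1} = (k - n) a_k = (k - 7) a_k. The right side vanishes at k = 7, so the series terminates at degree 7.
Standard normalization L_n(0) = 1 gives a_0 = 1. Work upward with a_{k+1} = (k - 7) a_k / (k+1)^2:
  a_1 = (0 - 7)(1) / 1^2 = -7/1 = -7
  a_2 = (1 - 7)(-7) / 2^2 = 42/4 = 21/2
  a_3 = (2 - 7)(21/2) / 3^2 = (-105/2)/9 = -35/6
  a_4 = (3 - 7)(-35/6) / 4^2 = (70/3)/16 = 35/24
  a_5 = (4 - 7)(35/24) / 5^2 = (-35/8)/25 = -7/40
  a_6 = (5 - 7)(-7/40) / 6^2 = (7/20)/36 = 7/720
  a_7 = (6 - 7)(7/720) / 7^2 = (-7/720)/49 = -1/5040
Hence L_7(x) = -x^7/5040 + 7 x^6/720 - 7 x^5/40 + 35 x^4/24 - 35 x^3/6 + 21 x^2/2 - 7 x + 1.

L_7(x); series = -x^7/5040 + 7 x^6/720 - 7 x^5/40 + 35 x^4/24 - 35 x^3/6 + 21 x^2/2 - 7 x + 1


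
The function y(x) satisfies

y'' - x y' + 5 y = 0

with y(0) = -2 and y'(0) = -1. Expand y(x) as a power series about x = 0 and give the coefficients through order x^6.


Ansatz: y(x) = sum_{n>=0} a_n x^n, so y'(x) = sum_{n>=1} n a_n x^(n-1) and y''(x) = sum_{n>=2} n(n-1) a_n x^(n-2).
Substitute into P(x) y'' + Q(x) y' + R(x) y = 0 with P(x) = 1, Q(x) = -x, R(x) = 5, and match powers of x.
Initial conditions: a_0 = -2, a_1 = -1.
Setting the coefficient of each power of x to zero and solving order by order (substituting the coefficients already found):
  x^0: 2 a_2 + 5 a_0 = 0  ->  2 a_2 = -5 a_0 = 10  ->  a_2 = 5
  x^1: 6 a_3 + 4 a_1 = 0  ->  6 a_3 = -4 a_1 = 4  ->  a_3 = 2/3
  x^2: 12 a_4 + 3 a_2 = 0  ->  12 a_4 = -3 a_2 = -15  ->  a_4 = -5/4
  x^3: 20 a_5 + 2 a_3 = 0  ->  20 a_5 = -2 a_3 = -4/3  ->  a_5 = -1/15
  x^4: 30 a_6 + a_4 = 0  ->  30 a_6 = -a_4 = 5/4  ->  a_6 = 1/24
Truncated series: y(x) = -2 - x + 5 x^2 + (2/3) x^3 - (5/4) x^4 - (1/15) x^5 + (1/24) x^6 + O(x^7).

a_0 = -2; a_1 = -1; a_2 = 5; a_3 = 2/3; a_4 = -5/4; a_5 = -1/15; a_6 = 1/24


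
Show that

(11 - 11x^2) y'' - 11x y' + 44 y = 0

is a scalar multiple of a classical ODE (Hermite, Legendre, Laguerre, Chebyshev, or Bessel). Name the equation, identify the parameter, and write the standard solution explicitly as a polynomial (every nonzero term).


All three coefficients share the factor 11; dividing through by 11 gives  (1 - x^2) y'' - x y' + 4 y = 0.
This matches the Chebyshev equation (1 - x^2) y'' - x y' + n^2 y = 0 (note the -x y' term, not -2x y') with n^2 = 4, so n = 2; the polynomial solution is T_2(x).
With y = sum_k a_k x^k, matching x^k gives (k+2)(k+1) a_{k+2} = (k^2 - n^2) a_k = (k - 2)(k + 2) a_k. The right side vanishes at k = 2, so the series with the parity of 2 terminates at degree 2.
Standard normalization: leading coefficient of T_n is 2^(n-1), so a_2 = 2^1 = 2. Work downward with a_k = (k+1)(k+2) a_{k+2} / ((k - 2)(k + 2)):
  a_0 = (1)(2)(2) / ((0 - 2)(0 + 2)) = 4/(-4) = -1
Hence T_2(x) = 2 x^2 - 1.

T_2(x); series = 2 x^2 - 1


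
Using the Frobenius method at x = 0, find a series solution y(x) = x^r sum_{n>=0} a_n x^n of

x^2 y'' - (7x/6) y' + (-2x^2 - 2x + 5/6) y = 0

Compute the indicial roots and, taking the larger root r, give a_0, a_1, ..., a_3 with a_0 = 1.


Write in Frobenius form y'' + (p(x)/x) y' + (q(x)/x^2) y = 0:
  p(x) = -7/6,  q(x) = -2x^2 - 2x + 5/6.
Indicial equation: r(r-1) + (-7/6) r + (5/6) = 0 -> roots r_1 = 5/3, r_2 = 1/2.
Take r = r_1 = 5/3. Let y(x) = x^r sum_{n>=0} a_n x^n with a_0 = 1.
Substitute y = x^r sum a_n x^n and match x^{r+n}. The recurrence is
  D(n) a_n - 2 a_{n-1} - 2 a_{n-2} = 0,  where D(n) = (r+n)(r+n-1) + (-7/6)(r+n) + (5/6).
  a_n = [2 a_{n-1} + 2 a_{n-2}] / D(n).
Since the indicial polynomial factors as (r - r_1)(r - r_2), D(n) = (r_1 + n - r_1)(r_1 + n - r_2) = n(n + 7/6).
Evaluating step by step (a_0 = 1):
  n = 1: D(1) = 1(1 + 7/6) = 13/6; numerator = 2(1) = 2; a_1 = (2)/(13/6) = 12/13
  n = 2: D(2) = 2(2 + 7/6) = 19/3; numerator = 2(12/13) + 2(1) = 50/13; a_2 = (50/13)/(19/3) = 150/247
  n = 3: D(3) = 3(3 + 7/6) = 25/2; numerator = 2(150/247) + 2(12/13) = 756/247; a_3 = (756/247)/(25/2) = 1512/6175

r = 5/3; a_0 = 1; a_1 = 12/13; a_2 = 150/247; a_3 = 1512/6175


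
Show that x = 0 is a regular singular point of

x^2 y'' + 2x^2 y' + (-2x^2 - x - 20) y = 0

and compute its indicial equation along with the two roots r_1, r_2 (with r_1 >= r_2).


Divide by x^2 to reach normal form y'' + P_1(x) y' + P_2(x) y = 0 with P_1(x) = 2 and P_2(x) = -2 - 1/x - 20/x^2.
x = 0 is a singular point because the y-coefficient -2 - 1/x - 20/x^2 has a pole at x = 0.
It is a regular singular point because x P_1(x) = p(x) = 2x and x^2 P_2(x) = q(x) = -2x^2 - x - 20 are polynomials, hence analytic at x = 0.
p(0) = 0,  q(0) = -20.
Indicial equation: r(r-1) + p(0) r + q(0) = 0, i.e. r^2 + (p(0) - 1) r + q(0) = 0, i.e. r^2 - 1 r - 20 = 0.
Discriminant: (-1)^2 - 4(-20) = 81, so r = (1 ± 9)/2.
Solving: r_1 = 5, r_2 = -4.

indicial: r^2 - 1 r - 20 = 0; roots r_1 = 5, r_2 = -4


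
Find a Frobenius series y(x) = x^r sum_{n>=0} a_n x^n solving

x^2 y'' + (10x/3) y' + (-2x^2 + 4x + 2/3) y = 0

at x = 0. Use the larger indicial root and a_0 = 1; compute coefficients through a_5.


Write in Frobenius form y'' + (p(x)/x) y' + (q(x)/x^2) y = 0:
  p(x) = 10/3,  q(x) = -2x^2 + 4x + 2/3.
Indicial equation: r(r-1) + (10/3) r + (2/3) = 0 -> roots r_1 = -1/3, r_2 = -2.
Take r = r_1 = -1/3. Let y(x) = x^r sum_{n>=0} a_n x^n with a_0 = 1.
Substitute y = x^r sum a_n x^n and match x^{r+n}. The recurrence is
  D(n) a_n + 4 a_{n-1} - 2 a_{n-2} = 0,  where D(n) = (r+n)(r+n-1) + (10/3)(r+n) + (2/3).
  a_n = [-4 a_{n-1} + 2 a_{n-2}] / D(n).
Since the indicial polynomial factors as (r - r_1)(r - r_2), D(n) = (r_1 + n - r_1)(r_1 + n - r_2) = n(n + 5/3).
Evaluating step by step (a_0 = 1):
  n = 1: D(1) = 1(1 + 5/3) = 8/3; numerator = -4(1) = -4; a_1 = (-4)/(8/3) = -3/2
  n = 2: D(2) = 2(2 + 5/3) = 22/3; numerator = -4(-3/2) + 2(1) = 8; a_2 = (8)/(22/3) = 12/11
  n = 3: D(3) = 3(3 + 5/3) = 14; numerator = -4(12/11) + 2(-3/2) = -81/11; a_3 = (-81/11)/(14) = -81/154
  n = 4: D(4) = 4(4 + 5/3) = 68/3; numerator = -4(-81/154) + 2(12/11) = 30/7; a_4 = (30/7)/(68/3) = 45/238
  n = 5: D(5) = 5(5 + 5/3) = 100/3; numerator = -4(45/238) + 2(-81/154) = -2367/1309; a_5 = (-2367/1309)/(100/3) = -7101/130900

r = -1/3; a_0 = 1; a_1 = -3/2; a_2 = 12/11; a_3 = -81/154; a_4 = 45/238; a_5 = -7101/130900


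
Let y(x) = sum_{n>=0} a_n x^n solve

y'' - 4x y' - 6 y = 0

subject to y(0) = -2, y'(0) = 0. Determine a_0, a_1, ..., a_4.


Ansatz: y(x) = sum_{n>=0} a_n x^n, so y'(x) = sum_{n>=1} n a_n x^(n-1) and y''(x) = sum_{n>=2} n(n-1) a_n x^(n-2).
Substitute into P(x) y'' + Q(x) y' + R(x) y = 0 with P(x) = 1, Q(x) = -4x, R(x) = -6, and match powers of x.
Initial conditions: a_0 = -2, a_1 = 0.
Setting the coefficient of each power of x to zero and solving order by order (substituting the coefficients already found):
  x^0: 2 a_2 - 6 a_0 = 0  ->  2 a_2 = 6 a_0 = -12  ->  a_2 = -6
  x^1: 6 a_3 - 10 a_1 = 0  ->  6 a_3 = 10 a_1 = 0  ->  a_3 = 0
  x^2: 12 a_4 - 14 a_2 = 0  ->  12 a_4 = 14 a_2 = -84  ->  a_4 = -7
Truncated series: y(x) = -2 - 6 x^2 - 7 x^4 + O(x^5).

a_0 = -2; a_1 = 0; a_2 = -6; a_3 = 0; a_4 = -7


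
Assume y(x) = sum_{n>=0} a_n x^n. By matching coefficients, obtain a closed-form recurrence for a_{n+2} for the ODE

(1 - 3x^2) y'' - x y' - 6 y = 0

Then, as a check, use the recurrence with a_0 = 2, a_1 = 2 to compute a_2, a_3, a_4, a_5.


Substitute y = sum_n a_n x^n.
(1 - 3 x^2) y'' contributes (n+2)(n+1) a_{n+2} - 3 n(n-1) a_n at x^n.
-x y'(x) contributes -n a_n at x^n.
-6 y(x) contributes -6 a_n at x^n.
Matching x^n: (n+2)(n+1) a_{n+2} + (-3 n(n-1) - n - 6) a_n = 0.
Thus a_{n+2} = (3 n(n-1) + n + 6) / ((n+1)(n+2)) * a_n.

Check with a_0 = 2, a_1 = 2 (apply the recurrence for n = 0, 1, 2, 3): a_0 = 2, a_1 = 2, a_2 = 6, a_3 = 7/3, a_4 = 7, a_5 = 63/20.

a_(n+2) = (3 n(n-1) + n + 6) / ((n+1)(n+2)) * a_n; check: a_0 = 2, a_1 = 2, a_2 = 6, a_3 = 7/3, a_4 = 7, a_5 = 63/20


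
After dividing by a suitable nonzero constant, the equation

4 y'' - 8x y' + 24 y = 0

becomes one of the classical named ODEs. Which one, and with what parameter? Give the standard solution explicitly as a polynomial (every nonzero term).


All three coefficients share the factor 4; dividing through by 4 gives  y'' - 2x y' + 6 y = 0.
This matches the Hermite equation y'' - 2x y' + 2n y = 0 with 2n = 6, so n = 3; the polynomial solution is H_3(x).
With y = sum_k a_k x^k, matching x^k gives (k+2)(k+1) a_{k+2} = 2(k - n) a_k = 2(k - 3) a_k. The right side vanishes at k = 3, so the series with the parity of 3 terminates at degree 3.
Standard normalization: leading coefficient of H_n is 2^n, so a_3 = 2^3 = 8. Work downward with a_k = (k+1)(k+2) a_{k+2} / (2(k - n)):
  a_1 = (2)(3)(8) / (2(1 - 3)) = 48/(-4) = -12
Hence H_3(x) = 8 x^3 - 12 x.

H_3(x); series = 8 x^3 - 12 x


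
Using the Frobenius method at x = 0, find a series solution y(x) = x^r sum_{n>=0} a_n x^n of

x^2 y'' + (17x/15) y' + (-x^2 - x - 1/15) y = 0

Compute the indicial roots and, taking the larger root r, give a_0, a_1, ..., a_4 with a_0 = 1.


Write in Frobenius form y'' + (p(x)/x) y' + (q(x)/x^2) y = 0:
  p(x) = 17/15,  q(x) = -x^2 - x - 1/15.
Indicial equation: r(r-1) + (17/15) r + (-1/15) = 0 -> roots r_1 = 1/5, r_2 = -1/3.
Take r = r_1 = 1/5. Let y(x) = x^r sum_{n>=0} a_n x^n with a_0 = 1.
Substitute y = x^r sum a_n x^n and match x^{r+n}. The recurrence is
  D(n) a_n - 1 a_{n-1} - 1 a_{n-2} = 0,  where D(n) = (r+n)(r+n-1) + (17/15)(r+n) + (-1/15).
  a_n = [1 a_{n-1} + 1 a_{n-2}] / D(n).
Since the indicial polynomial factors as (r - r_1)(r - r_2), D(n) = (r_1 + n - r_1)(r_1 + n - r_2) = n(n + 8/15).
Evaluating step by step (a_0 = 1):
  n = 1: D(1) = 1(1 + 8/15) = 23/15; numerator = 1(1) = 1; a_1 = (1)/(23/15) = 15/23
  n = 2: D(2) = 2(2 + 8/15) = 76/15; numerator = 1(15/23) + 1(1) = 38/23; a_2 = (38/23)/(76/15) = 15/46
  n = 3: D(3) = 3(3 + 8/15) = 53/5; numerator = 1(15/46) + 1(15/23) = 45/46; a_3 = (45/46)/(53/5) = 225/2438
  n = 4: D(4) = 4(4 + 8/15) = 272/15; numerator = 1(225/2438) + 1(15/46) = 510/1219; a_4 = (510/1219)/(272/15) = 225/9752

r = 1/5; a_0 = 1; a_1 = 15/23; a_2 = 15/46; a_3 = 225/2438; a_4 = 225/9752


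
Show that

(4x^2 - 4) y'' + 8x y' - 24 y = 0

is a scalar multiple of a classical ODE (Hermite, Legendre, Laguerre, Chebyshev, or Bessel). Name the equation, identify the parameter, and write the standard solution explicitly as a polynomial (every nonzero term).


All three coefficients share the factor -4; dividing through by -4 gives  (1 - x^2) y'' - 2x y' + 6 y = 0.
This matches the Legendre equation (1 - x^2) y'' - 2x y' + n(n+1) y = 0 (note the -2x y' term) with n(n+1) = 6, so n = 2; the polynomial solution is P_2(x).
With y = sum_k a_k x^k, matching x^k gives (k+2)(k+1) a_{k+2} = [k(k+1) - n(n+1)] a_k = (k - 2)(k + 3) a_k. The right side vanishes at k = 2, so the series with the parity of 2 terminates at degree 2.
Standard normalization (P_n(1) = 1): leading coefficient (2n)!/(2^n (n!)^2) = 24/(4*4) = 3/2, so a_2 = 3/2. Work downward with a_k = (k+1)(k+2) a_{k+2} / ((k - 2)(k + 3)):
  a_0 = (1)(2)(3/2) / ((0 - 2)(0 + 3)) = 3/(-6) = -1/2
Hence P_2(x) = 3 x^2/2 - 1/2.

P_2(x); series = 3 x^2/2 - 1/2


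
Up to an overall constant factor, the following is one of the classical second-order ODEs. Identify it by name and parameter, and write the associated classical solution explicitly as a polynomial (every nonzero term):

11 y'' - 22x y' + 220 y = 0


All three coefficients share the factor 11; dividing through by 11 gives  y'' - 2x y' + 20 y = 0.
This matches the Hermite equation y'' - 2x y' + 2n y = 0 with 2n = 20, so n = 10; the polynomial solution is H_10(x).
With y = sum_k a_k x^k, matching x^k gives (k+2)(k+1) a_{k+2} = 2(k - n) a_k = 2(k - 10) a_k. The right side vanishes at k = 10, so the series with the parity of 10 terminates at degree 10.
Standard normalization: leading coefficient of H_n is 2^n, so a_10 = 2^10 = 1024. Work downward with a_k = (k+1)(k+2) a_{k+2} / (2(k - n)):
  a_8 = (9)(10)(1024) / (2(8 - 10)) = 92160/(-4) = -23040
  a_6 = (7)(8)(-23040) / (2(6 - 10)) = -1290240/(-8) = 161280
  a_4 = (5)(6)(161280) / (2(4 - 10)) = 4838400/(-12) = -403200
  a_2 = (3)(4)(-403200) / (2(2 - 10)) = -4838400/(-16) = 302400
  a_0 = (1)(2)(302400) / (2(0 - 10)) = 604800/(-20) = -30240
Hence H_10(x) = 1024 x^10 - 23040 x^8 + 161280 x^6 - 403200 x^4 + 302400 x^2 - 30240.

H_10(x); series = 1024 x^10 - 23040 x^8 + 161280 x^6 - 403200 x^4 + 302400 x^2 - 30240


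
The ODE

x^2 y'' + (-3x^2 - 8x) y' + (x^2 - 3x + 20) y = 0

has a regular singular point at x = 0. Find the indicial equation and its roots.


Divide by x^2 to reach normal form y'' + P_1(x) y' + P_2(x) y = 0 with P_1(x) = -3 - 8/x and P_2(x) = 1 - 3/x + 20/x^2.
x = 0 is a singular point because the y'-coefficient -3 - 8/x has a pole at x = 0 and the y-coefficient 1 - 3/x + 20/x^2 has a pole at x = 0.
It is a regular singular point because x P_1(x) = p(x) = -3x - 8 and x^2 P_2(x) = q(x) = x^2 - 3x + 20 are polynomials, hence analytic at x = 0.
p(0) = -8,  q(0) = 20.
Indicial equation: r(r-1) + p(0) r + q(0) = 0, i.e. r^2 + (p(0) - 1) r + q(0) = 0, i.e. r^2 - 9 r + 20 = 0.
Discriminant: (-9)^2 - 4(20) = 1, so r = (9 ± 1)/2.
Solving: r_1 = 5, r_2 = 4.

indicial: r^2 - 9 r + 20 = 0; roots r_1 = 5, r_2 = 4


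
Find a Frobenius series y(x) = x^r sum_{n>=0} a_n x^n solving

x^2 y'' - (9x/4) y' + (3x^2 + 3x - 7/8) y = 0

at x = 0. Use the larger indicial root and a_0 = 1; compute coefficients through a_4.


Write in Frobenius form y'' + (p(x)/x) y' + (q(x)/x^2) y = 0:
  p(x) = -9/4,  q(x) = 3x^2 + 3x - 7/8.
Indicial equation: r(r-1) + (-9/4) r + (-7/8) = 0 -> roots r_1 = 7/2, r_2 = -1/4.
Take r = r_1 = 7/2. Let y(x) = x^r sum_{n>=0} a_n x^n with a_0 = 1.
Substitute y = x^r sum a_n x^n and match x^{r+n}. The recurrence is
  D(n) a_n + 3 a_{n-1} + 3 a_{n-2} = 0,  where D(n) = (r+n)(r+n-1) + (-9/4)(r+n) + (-7/8).
  a_n = [-3 a_{n-1} - 3 a_{n-2}] / D(n).
Since the indicial polynomial factors as (r - r_1)(r - r_2), D(n) = (r_1 + n - r_1)(r_1 + n - r_2) = n(n + 15/4).
Evaluating step by step (a_0 = 1):
  n = 1: D(1) = 1(1 + 15/4) = 19/4; numerator = -3(1) = -3; a_1 = (-3)/(19/4) = -12/19
  n = 2: D(2) = 2(2 + 15/4) = 23/2; numerator = -3(-12/19) - 3(1) = -21/19; a_2 = (-21/19)/(23/2) = -42/437
  n = 3: D(3) = 3(3 + 15/4) = 81/4; numerator = -3(-42/437) - 3(-12/19) = 954/437; a_3 = (954/437)/(81/4) = 424/3933
  n = 4: D(4) = 4(4 + 15/4) = 31; numerator = -3(424/3933) - 3(-42/437) = -2/57; a_4 = (-2/57)/(31) = -2/1767

r = 7/2; a_0 = 1; a_1 = -12/19; a_2 = -42/437; a_3 = 424/3933; a_4 = -2/1767


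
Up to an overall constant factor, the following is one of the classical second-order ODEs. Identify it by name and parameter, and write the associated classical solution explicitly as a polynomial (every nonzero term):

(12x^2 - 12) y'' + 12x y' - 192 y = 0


All three coefficients share the factor -12; dividing through by -12 gives  (1 - x^2) y'' - x y' + 16 y = 0.
This matches the Chebyshev equation (1 - x^2) y'' - x y' + n^2 y = 0 (note the -x y' term, not -2x y') with n^2 = 16, so n = 4; the polynomial solution is T_4(x).
With y = sum_k a_k x^k, matching x^k gives (k+2)(k+1) a_{k+2} = (k^2 - n^2) a_k = (k - 4)(k + 4) a_k. The right side vanishes at k = 4, so the series with the parity of 4 terminates at degree 4.
Standard normalization: leading coefficient of T_n is 2^(n-1), so a_4 = 2^3 = 8. Work downward with a_k = (k+1)(k+2) a_{k+2} / ((k - 4)(k + 4)):
  a_2 = (3)(4)(8) / ((2 - 4)(2 + 4)) = 96/(-12) = -8
  a_0 = (1)(2)(-8) / ((0 - 4)(0 + 4)) = -16/(-16) = 1
Hence T_4(x) = 8 x^4 - 8 x^2 + 1.

T_4(x); series = 8 x^4 - 8 x^2 + 1


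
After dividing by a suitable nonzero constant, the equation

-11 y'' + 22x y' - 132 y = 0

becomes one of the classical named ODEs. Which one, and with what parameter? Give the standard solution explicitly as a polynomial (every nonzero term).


All three coefficients share the factor -11; dividing through by -11 gives  y'' - 2x y' + 12 y = 0.
This matches the Hermite equation y'' - 2x y' + 2n y = 0 with 2n = 12, so n = 6; the polynomial solution is H_6(x).
With y = sum_k a_k x^k, matching x^k gives (k+2)(k+1) a_{k+2} = 2(k - n) a_k = 2(k - 6) a_k. The right side vanishes at k = 6, so the series with the parity of 6 terminates at degree 6.
Standard normalization: leading coefficient of H_n is 2^n, so a_6 = 2^6 = 64. Work downward with a_k = (k+1)(k+2) a_{k+2} / (2(k - n)):
  a_4 = (5)(6)(64) / (2(4 - 6)) = 1920/(-4) = -480
  a_2 = (3)(4)(-480) / (2(2 - 6)) = -5760/(-8) = 720
  a_0 = (1)(2)(720) / (2(0 - 6)) = 1440/(-12) = -120
Hence H_6(x) = 64 x^6 - 480 x^4 + 720 x^2 - 120.

H_6(x); series = 64 x^6 - 480 x^4 + 720 x^2 - 120
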